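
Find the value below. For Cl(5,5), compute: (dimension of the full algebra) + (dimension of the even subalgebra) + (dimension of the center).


n = 5 + 5 = 10
Total dim = 2^10 = 1024
Even subalgebra dim = 2^9 = 512
n is even, so center dim = 1
Sum = 1024 + 512 + 1 = 1537


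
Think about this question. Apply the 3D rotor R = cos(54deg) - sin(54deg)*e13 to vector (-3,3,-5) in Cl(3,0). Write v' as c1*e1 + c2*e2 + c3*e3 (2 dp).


Rotor R = cos(54deg) - sin(54deg)*e13
Rotation angle theta = 2 * 54 = 108 degrees in the e13 plane (e1 -> e3).
The component perpendicular to the plane (e2) is invariant: v'_2 = v2 = 3.00
cos(108deg) = -0.3090, sin(108deg) = 0.9511
v'_1 = v1*cos(theta) - v3*sin(theta) = -3*(-0.3090) - (-5)*0.9511 = 5.68
v'_3 = v1*sin(theta) + v3*cos(theta) = -3*0.9511 + (-5)*(-0.3090) = -1.31
v' = 5.68*e1 + 3.00*e2 - 1.31*e3


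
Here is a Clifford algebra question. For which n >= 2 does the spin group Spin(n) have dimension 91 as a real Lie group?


dim Spin(n) = dim so(n) = n(n-1)/2.
Solve n(n-1)/2 = 91, i.e. n^2 - n - 182 = 0.
Discriminant = 1 + 8*91 = 729
n = (1 + sqrt(729))/2 = (1 + 27)/2 = 14


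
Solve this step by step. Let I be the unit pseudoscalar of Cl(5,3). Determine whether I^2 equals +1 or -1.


The pseudoscalar I = e1...e_n (product of all n generators) of Cl(p,q) satisfies I^2 = (-1)^(q + n(n-1)/2).
p = 5, q = 3, n = p + q = 8
n(n-1)/2 = 8 * 7 / 2 = 28
Exponent = q + n(n-1)/2 = 3 + 28 = 31
I^2 = (-1)^31 = -1


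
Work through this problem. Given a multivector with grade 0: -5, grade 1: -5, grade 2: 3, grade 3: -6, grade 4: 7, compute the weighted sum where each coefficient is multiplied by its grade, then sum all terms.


Grade-weighted sum = sum of grade_k * coefficient_k
0*(-5) = 0
1*(-5) = -5
2*3 = 6
3*(-6) = -18
4*7 = 28
Total = 0 + (-5) + 6 + (-18) + 28 = 11


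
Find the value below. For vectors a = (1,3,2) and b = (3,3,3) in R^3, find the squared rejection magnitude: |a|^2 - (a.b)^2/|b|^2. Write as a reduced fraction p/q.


|a|^2 = 1^2 + 3^2 + 2^2 = 14
|b|^2 = 3^2 + 3^2 + 3^2 = 27
a . b = 1*3 + 3*3 + 2*3 = 18
(a.b)^2 = 18^2 = 324
|rej|^2 = 14 - 324/27
= (378 - 324)/27
= 54/27
In lowest terms: 2/1


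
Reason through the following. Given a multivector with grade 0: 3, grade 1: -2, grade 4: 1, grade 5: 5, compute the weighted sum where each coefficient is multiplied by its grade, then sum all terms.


Grade-weighted sum = sum of grade_k * coefficient_k
0*3 = 0
1*(-2) = -2
4*1 = 4
5*5 = 25
Total = 0 + (-2) + 4 + 25 = 27


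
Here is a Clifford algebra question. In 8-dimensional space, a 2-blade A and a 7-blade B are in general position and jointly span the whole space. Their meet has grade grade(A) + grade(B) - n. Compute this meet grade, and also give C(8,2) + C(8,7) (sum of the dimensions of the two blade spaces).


Meet grade = grade(A) + grade(B) - n
= 2 + 7 - 8 = 1
C(8,2) = 28
C(8,7) = 8
dim_A + dim_B = 28 + 8 = 36


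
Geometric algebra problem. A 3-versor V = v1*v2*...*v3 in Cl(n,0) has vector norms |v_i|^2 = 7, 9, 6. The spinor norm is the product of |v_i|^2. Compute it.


Spinor norm N(V) = |v1|^2 * |v2|^2 * ... * |v3|^2
= 7 * 9 * 6
Running product: 7, 63, 378
N(V) = 378


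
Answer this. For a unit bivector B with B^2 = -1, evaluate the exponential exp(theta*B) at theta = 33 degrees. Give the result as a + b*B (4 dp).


For a unit bivector B with B^2 = -1, the exponential series gives
e^(theta*B) = cos(theta) + sin(theta)*B (the GA analogue of Euler's formula).
theta = 33 degrees = 0.575959 rad
cos(33 deg) = 0.8387
sin(33 deg) = 0.5446
exp(theta*B) = 0.8387 + 0.5446*B


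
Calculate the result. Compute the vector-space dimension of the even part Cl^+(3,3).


Even subalgebra dimension = 2^(n-1)
n = 3 + 3 = 6
2^(6 - 1) = 2^5 = 32
Verification: sum of C(6,k) for even k = 1 + 15 + 15 + 1 = 32
Result = 32


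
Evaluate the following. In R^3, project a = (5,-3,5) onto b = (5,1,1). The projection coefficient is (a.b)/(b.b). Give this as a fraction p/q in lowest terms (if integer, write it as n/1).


Projection coefficient = (a . b) / (b . b)
a . b = 5*5 + (-3)*1 + 5*1
= 25 + (-3) + 5 = 27
b . b = 5^2 + 1^2 + 1^2
= 25 + 1 + 1 = 27
Coefficient = 27/27
In lowest terms: 1/1


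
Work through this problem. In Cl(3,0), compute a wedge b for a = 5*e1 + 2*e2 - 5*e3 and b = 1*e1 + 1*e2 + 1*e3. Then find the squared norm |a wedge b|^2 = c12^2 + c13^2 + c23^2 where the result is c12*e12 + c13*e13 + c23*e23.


a wedge b = (a1*b2 - a2*b1)*e12 + (a1*b3 - a3*b1)*e13 + (a2*b3 - a3*b2)*e23
e12 coeff: 5*1 - 2*1 = 5 - 2 = 3
e13 coeff: 5*1 - (-5)*1 = 5 - (-5) = 10
e23 coeff: 2*1 - (-5)*1 = 2 - (-5) = 7
|a wedge b|^2 = 3^2 + 10^2 + 7^2
= 9 + 100 + 49
= 158


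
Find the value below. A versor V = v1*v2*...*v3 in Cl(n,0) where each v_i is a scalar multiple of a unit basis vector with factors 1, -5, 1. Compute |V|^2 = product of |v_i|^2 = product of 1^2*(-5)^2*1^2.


Each vector v_i has |v_i|^2 = s_i^2
Squared scales: 1^2 = 1, (-5)^2 = 25, 1^2 = 1
|V|^2 = 1 * 25 * 1
= 25


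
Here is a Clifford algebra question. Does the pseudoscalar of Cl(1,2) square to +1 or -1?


The pseudoscalar I = e1...e_n (product of all n generators) of Cl(p,q) satisfies I^2 = (-1)^(q + n(n-1)/2).
p = 1, q = 2, n = p + q = 3
n(n-1)/2 = 3 * 2 / 2 = 3
Exponent = q + n(n-1)/2 = 2 + 3 = 5
I^2 = (-1)^5 = -1


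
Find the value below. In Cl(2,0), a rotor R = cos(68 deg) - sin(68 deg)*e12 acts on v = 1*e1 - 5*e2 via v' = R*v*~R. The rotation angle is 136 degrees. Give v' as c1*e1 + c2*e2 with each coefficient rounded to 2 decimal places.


Rotor R = cos(68deg) - sin(68deg)*e12
Rotation angle theta = 2 * 68 = 136 degrees
v' = R*v*~R rotates v by theta.
cos(136deg) = -0.7193, sin(136deg) = 0.6947
v'_1 = 1*cos(136deg) - (-5)*sin(136deg)
= 1*(-0.7193) - (-5)*0.6947
= 2.75
v'_2 = 1*sin(136deg) + (-5)*cos(136deg)
= 1*0.6947 + (-5)*(-0.7193)
= 4.29
v' = 2.75*e1 + 4.29*e2


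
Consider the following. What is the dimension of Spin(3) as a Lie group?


Spin(n) double-covers SO(n); both have Lie algebra so(n) of dimension n(n-1)/2.
n = 3
n(n-1) = 3 * 2 = 6
dim Spin(3) = 6/2 = 3


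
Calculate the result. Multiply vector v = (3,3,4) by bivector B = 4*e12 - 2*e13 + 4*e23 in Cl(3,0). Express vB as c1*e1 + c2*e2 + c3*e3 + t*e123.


vB has grade-1 (vector) and grade-3 (trivector) parts: vB = (v _| B) + (v ^ B).
Vector part <vB>_1:
  e1: -v2*b12 - v3*b13 = -(3)*(4) - (4)*(-2) = -4
  e2: v1*b12 - v3*b23 = (3)*(4) - (4)*(4) = -4
  e3: v1*b13 + v2*b23 = (3)*(-2) + (3)*(4) = 6
Trivector part <vB>_3:
  e123: v1*b23 - v2*b13 + v3*b12 = (3)*(4) - (3)*(-2) + (4)*(4) = 34
vB = -4*e1 - 4*e2 + 6*e3 + 34*e123


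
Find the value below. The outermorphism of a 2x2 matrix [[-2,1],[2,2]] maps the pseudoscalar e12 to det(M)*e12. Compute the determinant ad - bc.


The outermorphism of a linear map f sends e1^e2 to f(e1)^f(e2).
f(e1) = -2*e1 + 2*e2
f(e2) = 1*e1 + 2*e2
f(e1) ^ f(e2) = (-2*e1 + 2*e2) ^ (1*e1 + 2*e2)
= (-2)*2*e12 + 2*1*e21
= (-4 - 2)*e12
= -6*e12
Coefficient = -6


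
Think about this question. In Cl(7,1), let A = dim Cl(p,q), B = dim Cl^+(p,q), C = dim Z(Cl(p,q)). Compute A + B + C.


n = 7 + 1 = 8
Total dim = 2^8 = 256
Even subalgebra dim = 2^7 = 128
n is even, so center dim = 1
Sum = 256 + 128 + 1 = 385


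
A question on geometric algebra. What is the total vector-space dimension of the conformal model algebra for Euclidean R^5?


The conformal model of R^5 uses Cl(6,1): the 5 Euclidean generators plus two extra orthogonal generators e+ (e+^2 = +1) and e- (e-^2 = -1), from which the null vectors e0, einf are built.
Number of generators m = 5 + 2 = 7.
dim Cl(p,q) = 2^m = 2^7 = 128


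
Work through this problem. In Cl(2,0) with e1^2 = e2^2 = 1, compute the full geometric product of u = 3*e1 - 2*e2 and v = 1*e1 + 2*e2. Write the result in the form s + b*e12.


Expand: (3*e1 - 2*e2)(1*e1 + 2*e2)
= 3*1*e1e1 + 3*2*e1e2 + (-2)*1*e2e1 + (-2)*2*e2e2
Using e1^2 = e2^2 = 1, e2e1 = -e1e2:
Scalar part s = 3*1 + (-2)*2 = 3 + (-4) = -1
Bivector part b = 3*2 - (-2)*1 = 6 - (-2) = 8
uv = -1 + 8*e12


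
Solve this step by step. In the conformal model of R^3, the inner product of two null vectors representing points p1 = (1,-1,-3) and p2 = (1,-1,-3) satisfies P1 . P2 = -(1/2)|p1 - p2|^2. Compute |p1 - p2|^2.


p1 - p2 = (0, 0, 0)
|p1 - p2|^2 = 0^2 + 0^2 + 0^2
= 0 + 0 + 0
= 0


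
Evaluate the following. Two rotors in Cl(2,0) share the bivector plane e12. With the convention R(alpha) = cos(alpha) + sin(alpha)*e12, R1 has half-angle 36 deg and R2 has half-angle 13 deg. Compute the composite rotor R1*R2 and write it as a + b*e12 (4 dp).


Same-plane rotors commute and their half-angles add:
R1*R2 = cos(a1 + a2) + sin(a1 + a2)*e12.
a1 + a2 = 36 + 13 = 49 deg
cos(49 deg) = 0.6561
sin(49 deg) = 0.7547
R1*R2 = 0.6561 + 0.7547*e12


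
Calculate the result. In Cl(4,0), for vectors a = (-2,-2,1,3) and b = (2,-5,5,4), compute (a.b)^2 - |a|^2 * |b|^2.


a . b = (-2)*2 + (-2)*(-5) + 1*5 + 3*4
= -4 + 10 + 5 + 12 = 23
|a|^2 = (-2)^2 + (-2)^2 + 1^2 + 3^2 = 18
|b|^2 = 2^2 + (-5)^2 + 5^2 + 4^2 = 70
(a.b)^2 = 23^2 = 529
|a|^2 * |b|^2 = 18 * 70 = 1260
Result = 529 - 1260 = -731


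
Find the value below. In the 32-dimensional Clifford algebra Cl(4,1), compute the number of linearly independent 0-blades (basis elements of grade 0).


Number of grade-k basis blades in Cl(p,q) with n = p + q is C(n, k).
n = 4 + 1 = 5
C(5, 0) = 5! / (0! * 5!)
= 120 / (1 * 120)
= 1


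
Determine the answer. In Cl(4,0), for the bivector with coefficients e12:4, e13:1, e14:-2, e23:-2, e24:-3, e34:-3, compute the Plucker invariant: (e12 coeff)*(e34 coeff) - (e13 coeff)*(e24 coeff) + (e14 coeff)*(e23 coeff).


Plucker relation: af - be + cd
a*f = 4*(-3) = -12
b*e = 1*(-3) = -3
c*d = (-2)*(-2) = 4
af - be + cd = -12 - (-3) + 4
= -5


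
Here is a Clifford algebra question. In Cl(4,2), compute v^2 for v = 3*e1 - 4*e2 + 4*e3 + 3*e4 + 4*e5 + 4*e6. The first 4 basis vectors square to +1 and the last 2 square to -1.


v^2 = sum of c_i^2 * e_i^2
Positive signature terms (e_i^2 = +1): 3^2 + (-4)^2 + 4^2 + 3^2 = 50
Negative signature terms (e_j^2 = -1): 4^2 + 4^2 = 32
v^2 = 50 - 32 = 18


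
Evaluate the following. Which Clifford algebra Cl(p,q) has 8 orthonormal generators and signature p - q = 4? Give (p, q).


We need p + q = 8 and p - q = 4.
Adding: 2p = 8 + 4 = 12, so p = 6.
Then q = 8 - 6 = 2.
(p, q) = (6, 2)


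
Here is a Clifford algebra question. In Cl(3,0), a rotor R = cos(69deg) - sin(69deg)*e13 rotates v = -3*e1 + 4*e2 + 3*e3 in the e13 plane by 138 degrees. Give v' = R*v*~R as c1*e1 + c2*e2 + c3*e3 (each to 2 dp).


Rotor R = cos(69deg) - sin(69deg)*e13
Rotation angle theta = 2 * 69 = 138 degrees in the e13 plane (e1 -> e3).
The component perpendicular to the plane (e2) is invariant: v'_2 = v2 = 4.00
cos(138deg) = -0.7431, sin(138deg) = 0.6691
v'_1 = v1*cos(theta) - v3*sin(theta) = -3*(-0.7431) - 3*0.6691 = 0.22
v'_3 = v1*sin(theta) + v3*cos(theta) = -3*0.6691 + 3*(-0.7431) = -4.24
v' = 0.22*e1 + 4.00*e2 - 4.24*e3


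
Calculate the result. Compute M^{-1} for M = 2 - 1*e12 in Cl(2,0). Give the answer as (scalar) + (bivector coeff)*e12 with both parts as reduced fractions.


M = 2 - 1*e12, where e12^2 = -1.
Since M commutes with its reverse ~M = a - b*e12, M * ~M = a^2 - b^2*e12^2 = a^2 + b^2.
So M^{-1} = ~M / (a^2 + b^2) = (a - b*e12)/(a^2 + b^2).
a^2 + b^2 = 4 + 1 = 5
Scalar part = 2/5 = 2/5
Bivector coeff = 1/5 = 1/5
M^{-1} = 2/5 + 1/5*e12


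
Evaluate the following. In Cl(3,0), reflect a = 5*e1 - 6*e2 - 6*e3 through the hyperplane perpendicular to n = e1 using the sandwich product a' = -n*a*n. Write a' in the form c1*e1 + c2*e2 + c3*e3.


Reflection formula: a' = -n*a*n, with n = e1 (unit vector, n^2 = 1).
For reflection through hyperplane perp to e1:
The component along e1 flips sign, others stay.
a = (5, -6, -6)
a' = (-5, -6, -6)
a' = -5*e1 - 6*e2 - 6*e3


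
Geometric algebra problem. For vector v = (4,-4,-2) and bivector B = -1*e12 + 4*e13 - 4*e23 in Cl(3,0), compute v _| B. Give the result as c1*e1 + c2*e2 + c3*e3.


Left contraction v _| B = <vB>_1 (grade-1 part of the geometric product vB).
Using e1_|e12 = e2, e2_|e12 = -e1, e1_|e13 = e3, e3_|e13 = -e1, e2_|e23 = e3, e3_|e23 = -e2:
e1 coeff: -v2*b12 - v3*b13 = -(-4)*(-1) - (-2)*(4) = 4
e2 coeff: v1*b12 - v3*b23 = (4)*(-1) - (-2)*(-4) = -12
e3 coeff: v1*b13 + v2*b23 = (4)*(4) + (-4)*(-4) = 32
v _| B = 4*e1 - 12*e2 + 32*e3


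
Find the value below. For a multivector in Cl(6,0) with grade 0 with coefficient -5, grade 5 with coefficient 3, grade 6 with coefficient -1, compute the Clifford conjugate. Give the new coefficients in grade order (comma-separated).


Clifford conjugate sign for grade k: (-1)^(k(k+1)/2)
Grade 0: (-1)^(0*1/2) = (-1)^0 = 1, coeff -5 -> -5
Grade 5: (-1)^(5*6/2) = (-1)^15 = -1, coeff 3 -> -3
Grade 6: (-1)^(6*7/2) = (-1)^21 = -1, coeff -1 -> 1
Conjugated coefficients: -5, -3, 1


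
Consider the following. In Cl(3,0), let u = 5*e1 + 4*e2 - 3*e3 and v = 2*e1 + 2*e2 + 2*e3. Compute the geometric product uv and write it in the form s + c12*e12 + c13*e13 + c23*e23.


In Cl(3,0): e_i^2 = 1, e_ie_j = -e_je_i for i != j.
Scalar part = u . v = 5*2 + 4*2 + (-3)*2
= 10 + 8 + (-6) = 12
e12 coeff = 5*2 - 4*2 = 10 - 8 = 2
e13 coeff = 5*2 - (-3)*2 = 10 - (-6) = 16
e23 coeff = 4*2 - (-3)*2 = 8 - (-6) = 14
uv = 12 + 2*e12 + 16*e13 + 14*e23


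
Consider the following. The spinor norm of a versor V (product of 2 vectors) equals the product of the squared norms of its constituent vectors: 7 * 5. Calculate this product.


Spinor norm N(V) = |v1|^2 * |v2|^2 * ... * |v2|^2
= 7 * 5
Running product: 7, 35
N(V) = 35


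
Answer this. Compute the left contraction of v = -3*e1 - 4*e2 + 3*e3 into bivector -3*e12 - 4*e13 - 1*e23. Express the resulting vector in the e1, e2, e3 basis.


Left contraction v _| B = <vB>_1 (grade-1 part of the geometric product vB).
Using e1_|e12 = e2, e2_|e12 = -e1, e1_|e13 = e3, e3_|e13 = -e1, e2_|e23 = e3, e3_|e23 = -e2:
e1 coeff: -v2*b12 - v3*b13 = -(-4)*(-3) - (3)*(-4) = 0
e2 coeff: v1*b12 - v3*b23 = (-3)*(-3) - (3)*(-1) = 12
e3 coeff: v1*b13 + v2*b23 = (-3)*(-4) + (-4)*(-1) = 16
v _| B = 0*e1 + 12*e2 + 16*e3


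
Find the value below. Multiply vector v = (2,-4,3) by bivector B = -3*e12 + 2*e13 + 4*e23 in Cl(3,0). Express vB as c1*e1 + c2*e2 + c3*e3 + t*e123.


vB has grade-1 (vector) and grade-3 (trivector) parts: vB = (v _| B) + (v ^ B).
Vector part <vB>_1:
  e1: -v2*b12 - v3*b13 = -(-4)*(-3) - (3)*(2) = -18
  e2: v1*b12 - v3*b23 = (2)*(-3) - (3)*(4) = -18
  e3: v1*b13 + v2*b23 = (2)*(2) + (-4)*(4) = -12
Trivector part <vB>_3:
  e123: v1*b23 - v2*b13 + v3*b12 = (2)*(4) - (-4)*(2) + (3)*(-3) = 7
vB = -18*e1 - 18*e2 - 12*e3 + 7*e123


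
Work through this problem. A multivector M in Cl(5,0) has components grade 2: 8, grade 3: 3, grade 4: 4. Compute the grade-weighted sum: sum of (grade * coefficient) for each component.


Grade-weighted sum = sum of grade_k * coefficient_k
2*8 = 16
3*3 = 9
4*4 = 16
Total = 16 + 9 + 16 = 41


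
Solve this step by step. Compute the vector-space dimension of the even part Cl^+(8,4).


Even subalgebra dimension = 2^(n-1)
n = 8 + 4 = 12
2^(12 - 1) = 2^11 = 2048
Verification: sum of C(12,k) for even k = 1 + 66 + 495 + 924 + 495 + 66 + 1 = 2048
Result = 2048


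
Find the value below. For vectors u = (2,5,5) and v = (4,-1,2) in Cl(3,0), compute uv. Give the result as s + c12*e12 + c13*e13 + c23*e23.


In Cl(3,0): e_i^2 = 1, e_ie_j = -e_je_i for i != j.
Scalar part = u . v = 2*4 + 5*(-1) + 5*2
= 8 + (-5) + 10 = 13
e12 coeff = 2*(-1) - 5*4 = -2 - 20 = -22
e13 coeff = 2*2 - 5*4 = 4 - 20 = -16
e23 coeff = 5*2 - 5*(-1) = 10 - (-5) = 15
uv = 13 - 22*e12 - 16*e13 + 15*e23


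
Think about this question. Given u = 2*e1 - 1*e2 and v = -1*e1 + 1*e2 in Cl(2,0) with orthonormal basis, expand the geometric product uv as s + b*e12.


Expand: (2*e1 - 1*e2)(-1*e1 + 1*e2)
= 2*(-1)*e1e1 + 2*1*e1e2 + (-1)*(-1)*e2e1 + (-1)*1*e2e2
Using e1^2 = e2^2 = 1, e2e1 = -e1e2:
Scalar part s = 2*(-1) + (-1)*1 = -2 + (-1) = -3
Bivector part b = 2*1 - (-1)*(-1) = 2 - 1 = 1
uv = -3 + 1*e12


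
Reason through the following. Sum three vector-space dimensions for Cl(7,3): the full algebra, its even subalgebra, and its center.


n = 7 + 3 = 10
Total dim = 2^10 = 1024
Even subalgebra dim = 2^9 = 512
n is even, so center dim = 1
Sum = 1024 + 512 + 1 = 1537


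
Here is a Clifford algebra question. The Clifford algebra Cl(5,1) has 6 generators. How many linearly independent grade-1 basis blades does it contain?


Number of grade-k basis blades in Cl(p,q) with n = p + q is C(n, k).
n = 5 + 1 = 6
C(6, 1) = 6! / (1! * 5!)
= 720 / (1 * 120)
= 6


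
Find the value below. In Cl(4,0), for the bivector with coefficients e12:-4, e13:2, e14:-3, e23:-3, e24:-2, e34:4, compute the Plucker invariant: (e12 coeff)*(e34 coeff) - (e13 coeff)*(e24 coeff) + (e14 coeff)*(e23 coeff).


Plucker relation: af - be + cd
a*f = (-4)*4 = -16
b*e = 2*(-2) = -4
c*d = (-3)*(-3) = 9
af - be + cd = -16 - (-4) + 9
= -3


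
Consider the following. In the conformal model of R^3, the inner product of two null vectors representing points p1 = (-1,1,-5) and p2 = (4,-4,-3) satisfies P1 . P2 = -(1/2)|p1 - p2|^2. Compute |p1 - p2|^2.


p1 - p2 = (-5, 5, -2)
|p1 - p2|^2 = (-5)^2 + 5^2 + (-2)^2
= 25 + 25 + 4
= 54


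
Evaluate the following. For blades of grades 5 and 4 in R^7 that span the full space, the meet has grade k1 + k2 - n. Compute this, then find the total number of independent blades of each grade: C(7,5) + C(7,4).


Meet grade = grade(A) + grade(B) - n
= 5 + 4 - 7 = 2
C(7,5) = 21
C(7,4) = 35
dim_A + dim_B = 21 + 35 = 56


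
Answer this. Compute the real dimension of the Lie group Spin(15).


Spin(n) double-covers SO(n); both have Lie algebra so(n) of dimension n(n-1)/2.
n = 15
n(n-1) = 15 * 14 = 210
dim Spin(15) = 210/2 = 105


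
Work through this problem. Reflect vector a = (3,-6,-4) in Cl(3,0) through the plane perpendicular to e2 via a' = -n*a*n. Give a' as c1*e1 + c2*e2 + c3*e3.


Reflection formula: a' = -n*a*n, with n = e2 (unit vector, n^2 = 1).
For reflection through hyperplane perp to e2:
The component along e2 flips sign, others stay.
a = (3, -6, -4)
a' = (3, 6, -4)
a' = 3*e1 + 6*e2 - 4*e3


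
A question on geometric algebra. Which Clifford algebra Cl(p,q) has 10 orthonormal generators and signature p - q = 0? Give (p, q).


We need p + q = 10 and p - q = 0.
Adding: 2p = 10 + 0 = 10, so p = 5.
Then q = 10 - 5 = 5.
(p, q) = (5, 5)


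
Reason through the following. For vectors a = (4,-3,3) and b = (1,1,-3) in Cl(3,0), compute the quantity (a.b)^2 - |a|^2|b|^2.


a . b = 4*1 + (-3)*1 + 3*(-3)
= 4 + (-3) + (-9) = -8
|a|^2 = 4^2 + (-3)^2 + 3^2 = 34
|b|^2 = 1^2 + 1^2 + (-3)^2 = 11
(a.b)^2 = (-8)^2 = 64
|a|^2 * |b|^2 = 34 * 11 = 374
Result = 64 - 374 = -310


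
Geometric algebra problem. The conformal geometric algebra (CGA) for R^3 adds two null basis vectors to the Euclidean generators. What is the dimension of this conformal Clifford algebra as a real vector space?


The conformal model of R^3 uses Cl(4,1): the 3 Euclidean generators plus two extra orthogonal generators e+ (e+^2 = +1) and e- (e-^2 = -1), from which the null vectors e0, einf are built.
Number of generators m = 3 + 2 = 5.
dim Cl(p,q) = 2^m = 2^5 = 32


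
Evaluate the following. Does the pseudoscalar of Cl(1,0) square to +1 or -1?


The pseudoscalar I = e1...e_n (product of all n generators) of Cl(p,q) satisfies I^2 = (-1)^(q + n(n-1)/2).
p = 1, q = 0, n = p + q = 1
n(n-1)/2 = 1 * 0 / 2 = 0
Exponent = q + n(n-1)/2 = 0 + 0 = 0
I^2 = (-1)^0 = +1


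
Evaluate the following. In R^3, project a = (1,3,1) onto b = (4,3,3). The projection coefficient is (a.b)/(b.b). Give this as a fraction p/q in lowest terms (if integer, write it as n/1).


Projection coefficient = (a . b) / (b . b)
a . b = 1*4 + 3*3 + 1*3
= 4 + 9 + 3 = 16
b . b = 4^2 + 3^2 + 3^2
= 16 + 9 + 9 = 34
Coefficient = 16/34
In lowest terms: 8/17


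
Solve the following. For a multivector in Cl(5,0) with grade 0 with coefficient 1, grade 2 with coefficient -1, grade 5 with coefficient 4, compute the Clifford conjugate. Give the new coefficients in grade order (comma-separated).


Clifford conjugate sign for grade k: (-1)^(k(k+1)/2)
Grade 0: (-1)^(0*1/2) = (-1)^0 = 1, coeff 1 -> 1
Grade 2: (-1)^(2*3/2) = (-1)^3 = -1, coeff -1 -> 1
Grade 5: (-1)^(5*6/2) = (-1)^15 = -1, coeff 4 -> -4
Conjugated coefficients: 1, 1, -4


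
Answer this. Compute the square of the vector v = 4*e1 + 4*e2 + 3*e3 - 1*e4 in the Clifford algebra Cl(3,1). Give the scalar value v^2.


v^2 = sum of c_i^2 * e_i^2
Positive signature terms (e_i^2 = +1): 4^2 + 4^2 + 3^2 = 41
Negative signature terms (e_j^2 = -1): (-1)^2 = 1
v^2 = 41 - 1 = 40


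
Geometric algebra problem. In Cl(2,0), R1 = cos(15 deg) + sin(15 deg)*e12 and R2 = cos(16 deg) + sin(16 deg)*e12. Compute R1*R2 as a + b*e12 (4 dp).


Same-plane rotors commute and their half-angles add:
R1*R2 = cos(a1 + a2) + sin(a1 + a2)*e12.
a1 + a2 = 15 + 16 = 31 deg
cos(31 deg) = 0.8572
sin(31 deg) = 0.5150
R1*R2 = 0.8572 + 0.5150*e12


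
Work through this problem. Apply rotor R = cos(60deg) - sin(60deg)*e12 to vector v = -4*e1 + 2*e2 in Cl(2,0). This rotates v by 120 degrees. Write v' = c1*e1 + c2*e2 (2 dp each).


Rotor R = cos(60deg) - sin(60deg)*e12
Rotation angle theta = 2 * 60 = 120 degrees
v' = R*v*~R rotates v by theta.
cos(120deg) = -0.5000, sin(120deg) = 0.8660
v'_1 = -4*cos(120deg) - 2*sin(120deg)
= -4*(-0.5000) - 2*0.8660
= 0.27
v'_2 = -4*sin(120deg) + 2*cos(120deg)
= -4*0.8660 + 2*(-0.5000)
= -4.46
v' = 0.27*e1 - 4.46*e2


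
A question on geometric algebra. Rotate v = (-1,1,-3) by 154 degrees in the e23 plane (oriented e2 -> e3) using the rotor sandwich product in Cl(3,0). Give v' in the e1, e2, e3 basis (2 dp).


Rotor R = cos(77deg) - sin(77deg)*e23
Rotation angle theta = 2 * 77 = 154 degrees in the e23 plane (e2 -> e3).
The component perpendicular to the plane (e1) is invariant: v'_1 = v1 = -1.00
cos(154deg) = -0.8988, sin(154deg) = 0.4384
v'_2 = v2*cos(theta) - v3*sin(theta) = 1*(-0.8988) - (-3)*0.4384 = 0.42
v'_3 = v2*sin(theta) + v3*cos(theta) = 1*0.4384 + (-3)*(-0.8988) = 3.13
v' = -1.00*e1 + 0.42*e2 + 3.13*e3


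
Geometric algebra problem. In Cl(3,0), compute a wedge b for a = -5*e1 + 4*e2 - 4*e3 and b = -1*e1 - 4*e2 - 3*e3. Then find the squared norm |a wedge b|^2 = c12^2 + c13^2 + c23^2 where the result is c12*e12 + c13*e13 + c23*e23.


a wedge b = (a1*b2 - a2*b1)*e12 + (a1*b3 - a3*b1)*e13 + (a2*b3 - a3*b2)*e23
e12 coeff: (-5)*(-4) - 4*(-1) = 20 - (-4) = 24
e13 coeff: (-5)*(-3) - (-4)*(-1) = 15 - 4 = 11
e23 coeff: 4*(-3) - (-4)*(-4) = -12 - 16 = -28
|a wedge b|^2 = 24^2 + 11^2 + (-28)^2
= 576 + 121 + 784
= 1481


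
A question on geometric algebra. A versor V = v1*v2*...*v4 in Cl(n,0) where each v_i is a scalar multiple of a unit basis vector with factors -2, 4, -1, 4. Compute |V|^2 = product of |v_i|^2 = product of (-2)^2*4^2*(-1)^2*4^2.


Each vector v_i has |v_i|^2 = s_i^2
Squared scales: (-2)^2 = 4, 4^2 = 16, (-1)^2 = 1, 4^2 = 16
|V|^2 = 4 * 16 * 1 * 16
= 1024


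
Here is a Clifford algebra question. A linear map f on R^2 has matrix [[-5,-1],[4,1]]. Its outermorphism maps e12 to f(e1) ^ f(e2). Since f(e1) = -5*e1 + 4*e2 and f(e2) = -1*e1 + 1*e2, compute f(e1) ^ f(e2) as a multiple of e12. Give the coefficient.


The outermorphism of a linear map f sends e1^e2 to f(e1)^f(e2).
f(e1) = -5*e1 + 4*e2
f(e2) = -1*e1 + 1*e2
f(e1) ^ f(e2) = (-5*e1 + 4*e2) ^ (-1*e1 + 1*e2)
= (-5)*1*e12 + 4*(-1)*e21
= (-5 - (-4))*e12
= -1*e12
Coefficient = -1


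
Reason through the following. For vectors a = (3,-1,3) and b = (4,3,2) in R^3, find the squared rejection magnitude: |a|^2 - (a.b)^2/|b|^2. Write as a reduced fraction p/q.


|a|^2 = 3^2 + (-1)^2 + 3^2 = 19
|b|^2 = 4^2 + 3^2 + 2^2 = 29
a . b = 3*4 + (-1)*3 + 3*2 = 15
(a.b)^2 = 15^2 = 225
|rej|^2 = 19 - 225/29
= (551 - 225)/29
= 326/29
In lowest terms: 326/29


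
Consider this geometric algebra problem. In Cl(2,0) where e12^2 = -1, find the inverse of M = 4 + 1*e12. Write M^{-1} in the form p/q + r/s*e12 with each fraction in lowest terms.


M = 4 + 1*e12, where e12^2 = -1.
Since M commutes with its reverse ~M = a - b*e12, M * ~M = a^2 - b^2*e12^2 = a^2 + b^2.
So M^{-1} = ~M / (a^2 + b^2) = (a - b*e12)/(a^2 + b^2).
a^2 + b^2 = 16 + 1 = 17
Scalar part = 4/17 = 4/17
Bivector coeff = -1/17 = -1/17
M^{-1} = 4/17 - 1/17*e12


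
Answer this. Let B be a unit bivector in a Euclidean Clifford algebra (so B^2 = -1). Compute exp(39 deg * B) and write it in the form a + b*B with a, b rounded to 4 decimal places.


For a unit bivector B with B^2 = -1, the exponential series gives
e^(theta*B) = cos(theta) + sin(theta)*B (the GA analogue of Euler's formula).
theta = 39 degrees = 0.680678 rad
cos(39 deg) = 0.7771
sin(39 deg) = 0.6293
exp(theta*B) = 0.7771 + 0.6293*B


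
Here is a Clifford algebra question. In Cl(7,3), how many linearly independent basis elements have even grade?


Even subalgebra dimension = 2^(n-1)
n = 7 + 3 = 10
2^(10 - 1) = 2^9 = 512
Verification: sum of C(10,k) for even k = 1 + 45 + 210 + 210 + 45 + 1 = 512
Result = 512


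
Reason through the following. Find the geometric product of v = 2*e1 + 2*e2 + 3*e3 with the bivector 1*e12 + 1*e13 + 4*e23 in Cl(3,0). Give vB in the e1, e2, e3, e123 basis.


vB has grade-1 (vector) and grade-3 (trivector) parts: vB = (v _| B) + (v ^ B).
Vector part <vB>_1:
  e1: -v2*b12 - v3*b13 = -(2)*(1) - (3)*(1) = -5
  e2: v1*b12 - v3*b23 = (2)*(1) - (3)*(4) = -10
  e3: v1*b13 + v2*b23 = (2)*(1) + (2)*(4) = 10
Trivector part <vB>_3:
  e123: v1*b23 - v2*b13 + v3*b12 = (2)*(4) - (2)*(1) + (3)*(1) = 9
vB = -5*e1 - 10*e2 + 10*e3 + 9*e123


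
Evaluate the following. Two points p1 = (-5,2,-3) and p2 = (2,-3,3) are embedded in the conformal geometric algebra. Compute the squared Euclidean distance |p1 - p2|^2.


p1 - p2 = (-7, 5, -6)
|p1 - p2|^2 = (-7)^2 + 5^2 + (-6)^2
= 49 + 25 + 36
= 110


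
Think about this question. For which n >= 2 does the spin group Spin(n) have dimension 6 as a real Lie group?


dim Spin(n) = dim so(n) = n(n-1)/2.
Solve n(n-1)/2 = 6, i.e. n^2 - n - 12 = 0.
Discriminant = 1 + 8*6 = 49
n = (1 + sqrt(49))/2 = (1 + 7)/2 = 4


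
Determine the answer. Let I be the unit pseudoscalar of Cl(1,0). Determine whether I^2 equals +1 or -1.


The pseudoscalar I = e1...e_n (product of all n generators) of Cl(p,q) satisfies I^2 = (-1)^(q + n(n-1)/2).
p = 1, q = 0, n = p + q = 1
n(n-1)/2 = 1 * 0 / 2 = 0
Exponent = q + n(n-1)/2 = 0 + 0 = 0
I^2 = (-1)^0 = +1


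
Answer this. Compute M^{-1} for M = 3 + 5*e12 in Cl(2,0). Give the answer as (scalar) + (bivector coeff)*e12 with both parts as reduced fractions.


M = 3 + 5*e12, where e12^2 = -1.
Since M commutes with its reverse ~M = a - b*e12, M * ~M = a^2 - b^2*e12^2 = a^2 + b^2.
So M^{-1} = ~M / (a^2 + b^2) = (a - b*e12)/(a^2 + b^2).
a^2 + b^2 = 9 + 25 = 34
Scalar part = 3/34 = 3/34
Bivector coeff = -5/34 = -5/34
M^{-1} = 3/34 - 5/34*e12


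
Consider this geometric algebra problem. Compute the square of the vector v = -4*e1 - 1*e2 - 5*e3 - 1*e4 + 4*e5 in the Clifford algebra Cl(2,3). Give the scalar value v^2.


v^2 = sum of c_i^2 * e_i^2
Positive signature terms (e_i^2 = +1): (-4)^2 + (-1)^2 = 17
Negative signature terms (e_j^2 = -1): (-5)^2 + (-1)^2 + 4^2 = 42
v^2 = 17 - 42 = -25


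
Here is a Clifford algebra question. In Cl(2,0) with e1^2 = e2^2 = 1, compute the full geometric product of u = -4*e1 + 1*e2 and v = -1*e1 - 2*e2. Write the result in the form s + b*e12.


Expand: (-4*e1 + 1*e2)(-1*e1 - 2*e2)
= (-4)*(-1)*e1e1 + (-4)*(-2)*e1e2 + 1*(-1)*e2e1 + 1*(-2)*e2e2
Using e1^2 = e2^2 = 1, e2e1 = -e1e2:
Scalar part s = (-4)*(-1) + 1*(-2) = 4 + (-2) = 2
Bivector part b = (-4)*(-2) - 1*(-1) = 8 - (-1) = 9
uv = 2 + 9*e12


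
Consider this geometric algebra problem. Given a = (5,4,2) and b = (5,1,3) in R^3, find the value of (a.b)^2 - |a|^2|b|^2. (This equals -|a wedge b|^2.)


a . b = 5*5 + 4*1 + 2*3
= 25 + 4 + 6 = 35
|a|^2 = 5^2 + 4^2 + 2^2 = 45
|b|^2 = 5^2 + 1^2 + 3^2 = 35
(a.b)^2 = 35^2 = 1225
|a|^2 * |b|^2 = 45 * 35 = 1575
Result = 1225 - 1575 = -350


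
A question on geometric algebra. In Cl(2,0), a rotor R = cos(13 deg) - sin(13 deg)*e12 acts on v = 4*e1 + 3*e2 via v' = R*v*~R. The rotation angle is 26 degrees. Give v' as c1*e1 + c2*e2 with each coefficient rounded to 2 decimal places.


Rotor R = cos(13deg) - sin(13deg)*e12
Rotation angle theta = 2 * 13 = 26 degrees
v' = R*v*~R rotates v by theta.
cos(26deg) = 0.8988, sin(26deg) = 0.4384
v'_1 = 4*cos(26deg) - 3*sin(26deg)
= 4*0.8988 - 3*0.4384
= 2.28
v'_2 = 4*sin(26deg) + 3*cos(26deg)
= 4*0.4384 + 3*0.8988
= 4.45
v' = 2.28*e1 + 4.45*e2


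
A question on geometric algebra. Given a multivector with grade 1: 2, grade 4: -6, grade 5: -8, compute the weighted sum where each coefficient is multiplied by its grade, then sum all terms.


Grade-weighted sum = sum of grade_k * coefficient_k
1*2 = 2
4*(-6) = -24
5*(-8) = -40
Total = 2 + (-24) + (-40) = -62


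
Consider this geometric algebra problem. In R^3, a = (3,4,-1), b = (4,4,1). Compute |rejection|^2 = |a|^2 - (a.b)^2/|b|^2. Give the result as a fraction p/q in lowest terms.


|a|^2 = 3^2 + 4^2 + (-1)^2 = 26
|b|^2 = 4^2 + 4^2 + 1^2 = 33
a . b = 3*4 + 4*4 + (-1)*1 = 27
(a.b)^2 = 27^2 = 729
|rej|^2 = 26 - 729/33
= (858 - 729)/33
= 129/33
In lowest terms: 43/11


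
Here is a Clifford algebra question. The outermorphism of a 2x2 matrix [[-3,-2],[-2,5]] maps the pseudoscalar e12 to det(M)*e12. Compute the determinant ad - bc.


The outermorphism of a linear map f sends e1^e2 to f(e1)^f(e2).
f(e1) = -3*e1 - 2*e2
f(e2) = -2*e1 + 5*e2
f(e1) ^ f(e2) = (-3*e1 - 2*e2) ^ (-2*e1 + 5*e2)
= (-3)*5*e12 + (-2)*(-2)*e21
= (-15 - 4)*e12
= -19*e12
Coefficient = -19


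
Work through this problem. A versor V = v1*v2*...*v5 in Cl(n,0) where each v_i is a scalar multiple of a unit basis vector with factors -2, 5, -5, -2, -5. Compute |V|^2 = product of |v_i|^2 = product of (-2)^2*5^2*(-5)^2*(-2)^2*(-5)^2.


Each vector v_i has |v_i|^2 = s_i^2
Squared scales: (-2)^2 = 4, 5^2 = 25, (-5)^2 = 25, (-2)^2 = 4, (-5)^2 = 25
|V|^2 = 4 * 25 * 25 * 4 * 25
= 250000


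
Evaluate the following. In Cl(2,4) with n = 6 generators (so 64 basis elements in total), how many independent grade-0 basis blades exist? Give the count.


Number of grade-k basis blades in Cl(p,q) with n = p + q is C(n, k).
n = 2 + 4 = 6
C(6, 0) = 6! / (0! * 6!)
= 720 / (1 * 720)
= 1


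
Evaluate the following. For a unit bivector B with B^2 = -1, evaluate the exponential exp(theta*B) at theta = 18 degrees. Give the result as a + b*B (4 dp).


For a unit bivector B with B^2 = -1, the exponential series gives
e^(theta*B) = cos(theta) + sin(theta)*B (the GA analogue of Euler's formula).
theta = 18 degrees = 0.314159 rad
cos(18 deg) = 0.9511
sin(18 deg) = 0.3090
exp(theta*B) = 0.9511 + 0.3090*B


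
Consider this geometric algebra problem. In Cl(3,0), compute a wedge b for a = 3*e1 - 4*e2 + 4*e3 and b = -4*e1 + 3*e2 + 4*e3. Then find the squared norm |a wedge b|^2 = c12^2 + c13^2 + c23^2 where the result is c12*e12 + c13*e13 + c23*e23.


a wedge b = (a1*b2 - a2*b1)*e12 + (a1*b3 - a3*b1)*e13 + (a2*b3 - a3*b2)*e23
e12 coeff: 3*3 - (-4)*(-4) = 9 - 16 = -7
e13 coeff: 3*4 - 4*(-4) = 12 - (-16) = 28
e23 coeff: (-4)*4 - 4*3 = -16 - 12 = -28
|a wedge b|^2 = (-7)^2 + 28^2 + (-28)^2
= 49 + 784 + 784
= 1617


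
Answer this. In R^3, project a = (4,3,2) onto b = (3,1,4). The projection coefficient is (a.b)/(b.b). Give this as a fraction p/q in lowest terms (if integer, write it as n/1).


Projection coefficient = (a . b) / (b . b)
a . b = 4*3 + 3*1 + 2*4
= 12 + 3 + 8 = 23
b . b = 3^2 + 1^2 + 4^2
= 9 + 1 + 16 = 26
Coefficient = 23/26
In lowest terms: 23/26


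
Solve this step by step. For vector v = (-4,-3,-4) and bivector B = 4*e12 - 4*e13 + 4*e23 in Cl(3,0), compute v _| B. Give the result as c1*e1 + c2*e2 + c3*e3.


Left contraction v _| B = <vB>_1 (grade-1 part of the geometric product vB).
Using e1_|e12 = e2, e2_|e12 = -e1, e1_|e13 = e3, e3_|e13 = -e1, e2_|e23 = e3, e3_|e23 = -e2:
e1 coeff: -v2*b12 - v3*b13 = -(-3)*(4) - (-4)*(-4) = -4
e2 coeff: v1*b12 - v3*b23 = (-4)*(4) - (-4)*(4) = 0
e3 coeff: v1*b13 + v2*b23 = (-4)*(-4) + (-3)*(4) = 4
v _| B = -4*e1 + 0*e2 + 4*e3


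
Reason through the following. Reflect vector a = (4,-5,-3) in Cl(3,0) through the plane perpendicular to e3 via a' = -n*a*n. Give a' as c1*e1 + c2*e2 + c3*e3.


Reflection formula: a' = -n*a*n, with n = e3 (unit vector, n^2 = 1).
For reflection through hyperplane perp to e3:
The component along e3 flips sign, others stay.
a = (4, -5, -3)
a' = (4, -5, 3)
a' = 4*e1 - 5*e2 + 3*e3


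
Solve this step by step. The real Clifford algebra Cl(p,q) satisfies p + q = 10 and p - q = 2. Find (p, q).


We need p + q = 10 and p - q = 2.
Adding: 2p = 10 + 2 = 12, so p = 6.
Then q = 10 - 6 = 4.
(p, q) = (6, 4)


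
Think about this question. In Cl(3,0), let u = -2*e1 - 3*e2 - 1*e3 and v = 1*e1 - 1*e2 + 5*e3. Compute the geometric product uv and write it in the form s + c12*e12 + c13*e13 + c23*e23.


In Cl(3,0): e_i^2 = 1, e_ie_j = -e_je_i for i != j.
Scalar part = u . v = (-2)*1 + (-3)*(-1) + (-1)*5
= -2 + 3 + (-5) = -4
e12 coeff = (-2)*(-1) - (-3)*1 = 2 - (-3) = 5
e13 coeff = (-2)*5 - (-1)*1 = -10 - (-1) = -9
e23 coeff = (-3)*5 - (-1)*(-1) = -15 - 1 = -16
uv = -4 + 5*e12 - 9*e13 - 16*e23


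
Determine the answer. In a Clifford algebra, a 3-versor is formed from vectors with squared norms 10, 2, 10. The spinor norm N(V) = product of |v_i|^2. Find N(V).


Spinor norm N(V) = |v1|^2 * |v2|^2 * ... * |v3|^2
= 10 * 2 * 10
Running product: 10, 20, 200
N(V) = 200


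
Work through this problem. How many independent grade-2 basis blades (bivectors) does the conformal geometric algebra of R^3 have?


The conformal model of R^3 uses Cl(4,1) with m = 3 + 2 = 5 generators.
Number of grade-2 blades = C(m, 2) = C(5, 2)
= 5*4/2 = 10


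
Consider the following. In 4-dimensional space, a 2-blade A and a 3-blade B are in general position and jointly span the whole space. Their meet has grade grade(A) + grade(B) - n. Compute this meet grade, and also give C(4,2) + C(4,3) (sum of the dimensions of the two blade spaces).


Meet grade = grade(A) + grade(B) - n
= 2 + 3 - 4 = 1
C(4,2) = 6
C(4,3) = 4
dim_A + dim_B = 6 + 4 = 10


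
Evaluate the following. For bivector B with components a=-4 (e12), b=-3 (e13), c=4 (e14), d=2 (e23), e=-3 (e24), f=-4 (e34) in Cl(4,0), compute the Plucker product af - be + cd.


Plucker relation: af - be + cd
a*f = (-4)*(-4) = 16
b*e = (-3)*(-3) = 9
c*d = 4*2 = 8
af - be + cd = 16 - 9 + 8
= 15


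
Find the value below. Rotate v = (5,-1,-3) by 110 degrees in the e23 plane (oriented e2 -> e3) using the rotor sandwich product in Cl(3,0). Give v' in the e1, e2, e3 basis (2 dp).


Rotor R = cos(55deg) - sin(55deg)*e23
Rotation angle theta = 2 * 55 = 110 degrees in the e23 plane (e2 -> e3).
The component perpendicular to the plane (e1) is invariant: v'_1 = v1 = 5.00
cos(110deg) = -0.3420, sin(110deg) = 0.9397
v'_2 = v2*cos(theta) - v3*sin(theta) = -1*(-0.3420) - (-3)*0.9397 = 3.16
v'_3 = v2*sin(theta) + v3*cos(theta) = -1*0.9397 + (-3)*(-0.3420) = 0.09
v' = 5.00*e1 + 3.16*e2 + 0.09*e3


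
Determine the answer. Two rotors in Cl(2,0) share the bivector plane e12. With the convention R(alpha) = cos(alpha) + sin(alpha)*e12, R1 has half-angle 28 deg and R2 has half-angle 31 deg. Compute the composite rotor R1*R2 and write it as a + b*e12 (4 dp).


Same-plane rotors commute and their half-angles add:
R1*R2 = cos(a1 + a2) + sin(a1 + a2)*e12.
a1 + a2 = 28 + 31 = 59 deg
cos(59 deg) = 0.5150
sin(59 deg) = 0.8572
R1*R2 = 0.5150 + 0.8572*e12


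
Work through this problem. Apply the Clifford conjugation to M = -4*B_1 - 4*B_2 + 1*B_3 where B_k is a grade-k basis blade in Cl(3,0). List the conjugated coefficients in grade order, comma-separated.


Clifford conjugate sign for grade k: (-1)^(k(k+1)/2)
Grade 1: (-1)^(1*2/2) = (-1)^1 = -1, coeff -4 -> 4
Grade 2: (-1)^(2*3/2) = (-1)^3 = -1, coeff -4 -> 4
Grade 3: (-1)^(3*4/2) = (-1)^6 = 1, coeff 1 -> 1
Conjugated coefficients: 4, 4, 1


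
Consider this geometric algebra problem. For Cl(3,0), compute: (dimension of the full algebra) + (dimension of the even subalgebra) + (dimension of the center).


n = 3 + 0 = 3
Total dim = 2^3 = 8
Even subalgebra dim = 2^2 = 4
n is odd, so center dim = 2
Sum = 8 + 4 + 2 = 14


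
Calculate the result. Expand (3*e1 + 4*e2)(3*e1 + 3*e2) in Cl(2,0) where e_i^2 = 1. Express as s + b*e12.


Expand: (3*e1 + 4*e2)(3*e1 + 3*e2)
= 3*3*e1e1 + 3*3*e1e2 + 4*3*e2e1 + 4*3*e2e2
Using e1^2 = e2^2 = 1, e2e1 = -e1e2:
Scalar part s = 3*3 + 4*3 = 9 + 12 = 21
Bivector part b = 3*3 - 4*3 = 9 - 12 = -3
uv = 21 - 3*e12


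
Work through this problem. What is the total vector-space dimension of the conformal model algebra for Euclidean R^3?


The conformal model of R^3 uses Cl(4,1): the 3 Euclidean generators plus two extra orthogonal generators e+ (e+^2 = +1) and e- (e-^2 = -1), from which the null vectors e0, einf are built.
Number of generators m = 3 + 2 = 5.
dim Cl(p,q) = 2^m = 2^5 = 32


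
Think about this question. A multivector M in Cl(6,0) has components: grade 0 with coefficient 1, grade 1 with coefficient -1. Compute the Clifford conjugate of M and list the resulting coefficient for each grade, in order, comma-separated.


Clifford conjugate sign for grade k: (-1)^(k(k+1)/2)
Grade 0: (-1)^(0*1/2) = (-1)^0 = 1, coeff 1 -> 1
Grade 1: (-1)^(1*2/2) = (-1)^1 = -1, coeff -1 -> 1
Conjugated coefficients: 1, 1


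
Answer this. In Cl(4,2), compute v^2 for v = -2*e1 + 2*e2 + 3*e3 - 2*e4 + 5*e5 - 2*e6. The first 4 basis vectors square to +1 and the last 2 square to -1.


v^2 = sum of c_i^2 * e_i^2
Positive signature terms (e_i^2 = +1): (-2)^2 + 2^2 + 3^2 + (-2)^2 = 21
Negative signature terms (e_j^2 = -1): 5^2 + (-2)^2 = 29
v^2 = 21 - 29 = -8


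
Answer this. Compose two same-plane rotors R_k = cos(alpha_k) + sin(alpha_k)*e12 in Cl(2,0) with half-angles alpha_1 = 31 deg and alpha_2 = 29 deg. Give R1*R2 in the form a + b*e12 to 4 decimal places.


Same-plane rotors commute and their half-angles add:
R1*R2 = cos(a1 + a2) + sin(a1 + a2)*e12.
a1 + a2 = 31 + 29 = 60 deg
cos(60 deg) = 0.5000
sin(60 deg) = 0.8660
R1*R2 = 0.5000 + 0.8660*e12


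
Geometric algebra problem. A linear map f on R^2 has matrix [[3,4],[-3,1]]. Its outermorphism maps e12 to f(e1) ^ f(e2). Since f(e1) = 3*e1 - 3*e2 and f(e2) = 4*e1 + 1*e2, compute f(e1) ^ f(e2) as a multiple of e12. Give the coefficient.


The outermorphism of a linear map f sends e1^e2 to f(e1)^f(e2).
f(e1) = 3*e1 - 3*e2
f(e2) = 4*e1 + 1*e2
f(e1) ^ f(e2) = (3*e1 - 3*e2) ^ (4*e1 + 1*e2)
= 3*1*e12 + (-3)*4*e21
= (3 - (-12))*e12
= 15*e12
Coefficient = 15


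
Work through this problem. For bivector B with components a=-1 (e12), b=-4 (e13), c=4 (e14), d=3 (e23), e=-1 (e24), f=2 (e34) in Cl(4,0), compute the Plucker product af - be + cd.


Plucker relation: af - be + cd
a*f = (-1)*2 = -2
b*e = (-4)*(-1) = 4
c*d = 4*3 = 12
af - be + cd = -2 - 4 + 12
= 6


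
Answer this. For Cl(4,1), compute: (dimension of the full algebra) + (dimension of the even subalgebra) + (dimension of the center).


n = 4 + 1 = 5
Total dim = 2^5 = 32
Even subalgebra dim = 2^4 = 16
n is odd, so center dim = 2
Sum = 32 + 16 + 2 = 50


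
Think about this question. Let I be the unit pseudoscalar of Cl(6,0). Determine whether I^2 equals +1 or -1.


The pseudoscalar I = e1...e_n (product of all n generators) of Cl(p,q) satisfies I^2 = (-1)^(q + n(n-1)/2).
p = 6, q = 0, n = p + q = 6
n(n-1)/2 = 6 * 5 / 2 = 15
Exponent = q + n(n-1)/2 = 0 + 15 = 15
I^2 = (-1)^15 = -1


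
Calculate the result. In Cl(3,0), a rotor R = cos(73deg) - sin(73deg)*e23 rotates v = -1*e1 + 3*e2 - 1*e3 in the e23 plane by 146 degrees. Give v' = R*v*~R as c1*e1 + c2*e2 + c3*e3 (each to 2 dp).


Rotor R = cos(73deg) - sin(73deg)*e23
Rotation angle theta = 2 * 73 = 146 degrees in the e23 plane (e2 -> e3).
The component perpendicular to the plane (e1) is invariant: v'_1 = v1 = -1.00
cos(146deg) = -0.8290, sin(146deg) = 0.5592
v'_2 = v2*cos(theta) - v3*sin(theta) = 3*(-0.8290) - (-1)*0.5592 = -1.93
v'_3 = v2*sin(theta) + v3*cos(theta) = 3*0.5592 + (-1)*(-0.8290) = 2.51
v' = -1.00*e1 - 1.93*e2 + 2.51*e3
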